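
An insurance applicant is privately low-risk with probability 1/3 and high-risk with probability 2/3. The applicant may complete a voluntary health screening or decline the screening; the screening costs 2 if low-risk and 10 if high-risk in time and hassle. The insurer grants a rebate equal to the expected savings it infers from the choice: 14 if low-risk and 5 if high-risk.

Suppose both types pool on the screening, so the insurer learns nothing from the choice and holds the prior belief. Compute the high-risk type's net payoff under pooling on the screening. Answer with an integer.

Pooled rebate = 1/3·14 + 2/3·5 = 8.
high-risk pays cost 10 for the screening, so net payoff = 8 − 10 = -2.

-2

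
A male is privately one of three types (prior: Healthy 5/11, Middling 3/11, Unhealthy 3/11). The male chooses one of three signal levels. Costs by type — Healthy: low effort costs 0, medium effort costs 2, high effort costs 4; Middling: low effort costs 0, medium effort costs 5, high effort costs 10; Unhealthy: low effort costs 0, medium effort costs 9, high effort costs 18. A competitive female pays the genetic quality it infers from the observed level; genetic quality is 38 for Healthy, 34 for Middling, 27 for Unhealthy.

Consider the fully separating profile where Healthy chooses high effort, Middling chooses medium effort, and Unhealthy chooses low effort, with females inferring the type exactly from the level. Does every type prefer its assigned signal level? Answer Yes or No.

Yes

Separating mating payoffs: high effort → 38, medium effort → 34, low effort → 27.
Healthy (assigned high effort): low effort: 27 − 0 = 27; medium effort: 34 − 2 = 32; high effort: 38 − 4 = 34. Healthy stays.
Middling (assigned medium effort): low effort: 27 − 0 = 27; medium effort: 34 − 5 = 29; high effort: 38 − 10 = 28. Middling stays.
Unhealthy (assigned low effort): low effort: 27 − 0 = 27; medium effort: 34 − 9 = 25; high effort: 38 − 18 = 20. Unhealthy stays.
Every type prefers its assigned level; separation holds.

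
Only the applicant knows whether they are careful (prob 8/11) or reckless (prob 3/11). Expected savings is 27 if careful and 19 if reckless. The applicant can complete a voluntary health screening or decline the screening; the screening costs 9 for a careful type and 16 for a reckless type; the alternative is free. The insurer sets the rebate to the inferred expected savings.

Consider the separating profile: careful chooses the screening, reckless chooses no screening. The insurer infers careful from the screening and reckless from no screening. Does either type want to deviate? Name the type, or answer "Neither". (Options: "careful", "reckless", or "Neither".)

careful

The screening pays 27; no screening pays 19.
careful: assigned the screening, nets 27 − 9 = 18; deviating to no screening nets 19.
reckless: assigned no screening, nets 19; deviating to the screening nets 27 − 16 = 11.
The careful type gains 1 by deviating.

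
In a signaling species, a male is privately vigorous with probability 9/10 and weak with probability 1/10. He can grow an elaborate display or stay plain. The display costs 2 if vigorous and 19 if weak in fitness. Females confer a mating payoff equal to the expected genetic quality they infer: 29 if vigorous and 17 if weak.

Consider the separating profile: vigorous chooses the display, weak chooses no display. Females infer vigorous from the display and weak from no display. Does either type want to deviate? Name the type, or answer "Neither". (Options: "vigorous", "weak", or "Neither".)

Neither

The display pays 29; no display pays 17.
vigorous: assigned the display, nets 29 − 2 = 27; deviating to no display nets 17.
weak: assigned no display, nets 17; deviating to the display nets 29 − 19 = 10.
Both types strictly prefer their assigned action; no profitable deviation.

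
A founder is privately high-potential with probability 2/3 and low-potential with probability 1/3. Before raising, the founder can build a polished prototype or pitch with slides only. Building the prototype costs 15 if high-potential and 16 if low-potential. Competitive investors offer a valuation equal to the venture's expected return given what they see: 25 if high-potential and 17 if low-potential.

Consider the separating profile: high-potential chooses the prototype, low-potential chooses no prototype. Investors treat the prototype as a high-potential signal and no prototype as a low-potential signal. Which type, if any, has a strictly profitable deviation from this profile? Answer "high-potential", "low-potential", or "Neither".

The prototype pays 25; no prototype pays 17.
high-potential: assigned the prototype, nets 25 − 15 = 10; deviating to no prototype nets 17.
low-potential: assigned no prototype, nets 17; deviating to the prototype nets 25 − 16 = 9.
The high-potential type gains 7 by deviating.

high-potential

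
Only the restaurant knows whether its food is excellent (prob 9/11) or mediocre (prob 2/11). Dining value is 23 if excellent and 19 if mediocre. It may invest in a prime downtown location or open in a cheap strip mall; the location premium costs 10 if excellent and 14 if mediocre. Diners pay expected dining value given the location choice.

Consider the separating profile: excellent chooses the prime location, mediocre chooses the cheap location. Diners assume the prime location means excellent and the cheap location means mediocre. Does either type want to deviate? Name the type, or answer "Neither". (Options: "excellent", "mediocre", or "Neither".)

excellent

The prime location pays 23; the cheap location pays 19.
excellent: assigned the prime location, nets 23 − 10 = 13; deviating to the cheap location nets 19.
mediocre: assigned the cheap location, nets 19; deviating to the prime location nets 23 − 14 = 9.
The excellent type gains 6 by deviating.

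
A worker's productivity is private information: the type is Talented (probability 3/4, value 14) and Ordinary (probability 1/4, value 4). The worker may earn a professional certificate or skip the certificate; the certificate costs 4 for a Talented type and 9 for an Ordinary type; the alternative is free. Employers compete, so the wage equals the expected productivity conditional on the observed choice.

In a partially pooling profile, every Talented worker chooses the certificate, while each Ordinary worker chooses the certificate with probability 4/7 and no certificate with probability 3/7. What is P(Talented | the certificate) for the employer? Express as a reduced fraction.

21/25

P(the certificate) = (3/4)·1 + (1/4)·(4/7) = 25/28.
By Bayes' rule, P(Talented | the certificate) = (3/4) / (25/28) = 21/25.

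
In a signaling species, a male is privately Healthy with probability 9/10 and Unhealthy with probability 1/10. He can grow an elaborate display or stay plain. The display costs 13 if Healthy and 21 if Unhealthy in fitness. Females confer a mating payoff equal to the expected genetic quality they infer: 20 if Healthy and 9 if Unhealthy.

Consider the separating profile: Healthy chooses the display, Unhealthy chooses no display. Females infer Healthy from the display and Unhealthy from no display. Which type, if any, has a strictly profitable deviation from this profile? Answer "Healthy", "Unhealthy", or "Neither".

Healthy

The display pays 20; no display pays 9.
Healthy: assigned the display, nets 20 − 13 = 7; deviating to no display nets 9.
Unhealthy: assigned no display, nets 9; deviating to the display nets 20 − 21 = -1.
The Healthy type gains 2 by deviating.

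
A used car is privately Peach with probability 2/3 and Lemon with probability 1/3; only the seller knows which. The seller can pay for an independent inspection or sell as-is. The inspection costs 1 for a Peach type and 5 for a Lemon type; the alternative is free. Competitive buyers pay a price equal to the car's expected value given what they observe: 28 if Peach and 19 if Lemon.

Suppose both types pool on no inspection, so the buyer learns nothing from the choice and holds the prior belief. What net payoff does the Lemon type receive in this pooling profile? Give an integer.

Pooled price = 2/3·28 + 1/3·19 = 25.
Lemon pays no cost for no inspection, so net payoff = 25.

25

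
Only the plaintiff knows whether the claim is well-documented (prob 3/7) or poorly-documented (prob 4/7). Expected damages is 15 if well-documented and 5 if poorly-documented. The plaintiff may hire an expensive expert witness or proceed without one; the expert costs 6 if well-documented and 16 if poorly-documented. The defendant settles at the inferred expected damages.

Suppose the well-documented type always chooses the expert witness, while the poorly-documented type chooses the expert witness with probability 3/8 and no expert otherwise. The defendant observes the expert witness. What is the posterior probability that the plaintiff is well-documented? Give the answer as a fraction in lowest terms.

2/3

P(the expert witness) = (3/7)·1 + (4/7)·(3/8) = 9/14.
By Bayes' rule, P(well-documented | the expert witness) = (3/7) / (9/14) = 2/3.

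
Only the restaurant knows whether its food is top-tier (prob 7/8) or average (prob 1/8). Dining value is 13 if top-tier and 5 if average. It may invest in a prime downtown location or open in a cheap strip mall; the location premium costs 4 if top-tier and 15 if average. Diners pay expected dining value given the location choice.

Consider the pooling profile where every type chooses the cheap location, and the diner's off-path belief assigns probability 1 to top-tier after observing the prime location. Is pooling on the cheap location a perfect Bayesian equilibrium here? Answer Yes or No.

On path, the diner holds the prior and pays 7/8·13 + 1/8·5 = 12. Off path (the prime location), believing top-tier, it pays 13.
top-tier: the cheap location nets 12; the prime location nets 13 − 4 = 9. top-tier stays.
average: the cheap location nets 12; the prime location nets 13 − 15 = -2. average stays.
No type deviates, so pooling is sustained.

Yes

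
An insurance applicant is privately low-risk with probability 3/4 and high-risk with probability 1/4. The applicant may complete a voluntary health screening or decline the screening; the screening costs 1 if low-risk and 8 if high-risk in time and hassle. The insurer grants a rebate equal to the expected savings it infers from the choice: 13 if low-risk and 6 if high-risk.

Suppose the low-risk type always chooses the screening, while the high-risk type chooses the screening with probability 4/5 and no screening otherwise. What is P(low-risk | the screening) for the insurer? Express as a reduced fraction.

15/19

P(the screening) = (3/4)·1 + (1/4)·(4/5) = 19/20.
By Bayes' rule, P(low-risk | the screening) = (3/4) / (19/20) = 15/19.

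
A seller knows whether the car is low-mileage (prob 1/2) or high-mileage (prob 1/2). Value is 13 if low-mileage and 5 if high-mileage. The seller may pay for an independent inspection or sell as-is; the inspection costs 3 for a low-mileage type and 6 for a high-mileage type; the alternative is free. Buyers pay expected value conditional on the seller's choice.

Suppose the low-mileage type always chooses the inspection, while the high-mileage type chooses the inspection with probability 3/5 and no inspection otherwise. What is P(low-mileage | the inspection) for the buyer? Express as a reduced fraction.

5/8

P(the inspection) = (1/2)·1 + (1/2)·(3/5) = 4/5.
By Bayes' rule, P(low-mileage | the inspection) = (1/2) / (4/5) = 5/8.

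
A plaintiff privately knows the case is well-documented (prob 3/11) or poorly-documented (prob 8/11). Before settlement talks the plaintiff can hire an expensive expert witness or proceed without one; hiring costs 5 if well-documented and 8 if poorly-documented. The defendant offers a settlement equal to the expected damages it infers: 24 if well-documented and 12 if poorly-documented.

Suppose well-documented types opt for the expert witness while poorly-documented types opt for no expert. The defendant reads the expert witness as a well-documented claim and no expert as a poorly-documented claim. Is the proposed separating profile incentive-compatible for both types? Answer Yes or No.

No

Under these beliefs, the expert witness earns settlement 24 and no expert earns settlement 12.
well-documented: the expert witness nets 24 − 5 = 19; no expert nets 12. well-documented prefers the expert witness.
poorly-documented: the expert witness nets 24 − 8 = 16; no expert nets 12. poorly-documented would deviate to the expert witness.
poorly-documented has a profitable deviation, so the profile is not an equilibrium.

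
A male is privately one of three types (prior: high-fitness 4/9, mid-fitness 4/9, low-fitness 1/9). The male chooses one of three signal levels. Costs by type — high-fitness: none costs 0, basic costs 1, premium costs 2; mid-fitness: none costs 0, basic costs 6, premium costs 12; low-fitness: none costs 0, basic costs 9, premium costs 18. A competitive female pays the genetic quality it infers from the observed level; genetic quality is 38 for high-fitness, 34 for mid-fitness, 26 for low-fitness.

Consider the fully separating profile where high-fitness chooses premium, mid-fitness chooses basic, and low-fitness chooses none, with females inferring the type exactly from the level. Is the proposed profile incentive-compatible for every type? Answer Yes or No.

Separating mating payoffs: premium → 38, basic → 34, none → 26.
high-fitness (assigned premium): none: 26 − 0 = 26; basic: 34 − 1 = 33; premium: 38 − 2 = 36. high-fitness stays.
mid-fitness (assigned basic): none: 26 − 0 = 26; basic: 34 − 6 = 28; premium: 38 − 12 = 26. mid-fitness stays.
low-fitness (assigned none): none: 26 − 0 = 26; basic: 34 − 9 = 25; premium: 38 − 18 = 20. low-fitness stays.
Every type prefers its assigned level; separation holds.

Yes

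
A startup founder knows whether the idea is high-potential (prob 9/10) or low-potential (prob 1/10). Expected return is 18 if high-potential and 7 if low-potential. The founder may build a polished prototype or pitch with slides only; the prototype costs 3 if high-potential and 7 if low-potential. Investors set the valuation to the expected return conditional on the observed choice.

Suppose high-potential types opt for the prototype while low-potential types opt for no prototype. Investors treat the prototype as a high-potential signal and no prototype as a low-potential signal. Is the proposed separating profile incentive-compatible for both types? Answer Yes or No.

Under these beliefs, the prototype earns valuation 18 and no prototype earns valuation 7.
high-potential: the prototype nets 18 − 3 = 15; no prototype nets 7. high-potential prefers the prototype.
low-potential: the prototype nets 18 − 7 = 11; no prototype nets 7. low-potential would deviate to the prototype.
low-potential has a profitable deviation, so the profile is not an equilibrium.

No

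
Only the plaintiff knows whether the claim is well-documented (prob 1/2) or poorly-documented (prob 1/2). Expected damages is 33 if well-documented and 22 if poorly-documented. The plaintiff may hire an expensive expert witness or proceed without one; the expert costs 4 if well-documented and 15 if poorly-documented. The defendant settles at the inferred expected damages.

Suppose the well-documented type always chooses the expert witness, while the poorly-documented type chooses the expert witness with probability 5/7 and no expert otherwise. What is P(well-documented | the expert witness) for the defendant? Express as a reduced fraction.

P(the expert witness) = (1/2)·1 + (1/2)·(5/7) = 6/7.
By Bayes' rule, P(well-documented | the expert witness) = (1/2) / (6/7) = 7/12.

7/12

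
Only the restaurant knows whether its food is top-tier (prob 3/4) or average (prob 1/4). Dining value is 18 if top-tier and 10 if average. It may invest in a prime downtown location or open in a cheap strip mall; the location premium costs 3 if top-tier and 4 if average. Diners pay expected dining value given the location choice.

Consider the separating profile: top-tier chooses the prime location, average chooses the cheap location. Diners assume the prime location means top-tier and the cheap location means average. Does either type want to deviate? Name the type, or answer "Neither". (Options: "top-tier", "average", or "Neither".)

The prime location pays 18; the cheap location pays 10.
top-tier: assigned the prime location, nets 18 − 3 = 15; deviating to the cheap location nets 10.
average: assigned the cheap location, nets 10; deviating to the prime location nets 18 − 4 = 14.
The average type gains 4 by deviating.

average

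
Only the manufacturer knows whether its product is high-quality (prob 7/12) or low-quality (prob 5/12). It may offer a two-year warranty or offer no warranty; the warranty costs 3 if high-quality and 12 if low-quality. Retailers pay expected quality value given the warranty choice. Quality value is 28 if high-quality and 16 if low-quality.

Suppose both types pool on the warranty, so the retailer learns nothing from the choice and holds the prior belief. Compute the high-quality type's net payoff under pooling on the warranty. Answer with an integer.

20

Pooled price = 7/12·28 + 5/12·16 = 23.
high-quality pays cost 3 for the warranty, so net payoff = 23 − 3 = 20.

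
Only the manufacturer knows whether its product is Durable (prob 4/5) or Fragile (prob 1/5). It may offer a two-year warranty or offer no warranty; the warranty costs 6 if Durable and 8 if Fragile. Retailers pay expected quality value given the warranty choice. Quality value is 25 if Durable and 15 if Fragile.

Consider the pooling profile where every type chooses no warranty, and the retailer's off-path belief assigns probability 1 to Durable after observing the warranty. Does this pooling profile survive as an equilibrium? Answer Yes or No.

On path, the retailer holds the prior and pays 4/5·25 + 1/5·15 = 23. Off path (the warranty), believing Durable, it pays 25.
Durable: no warranty nets 23; the warranty nets 25 − 6 = 19. Durable stays.
Fragile: no warranty nets 23; the warranty nets 25 − 8 = 17. Fragile stays.
No type deviates, so pooling is sustained.

Yes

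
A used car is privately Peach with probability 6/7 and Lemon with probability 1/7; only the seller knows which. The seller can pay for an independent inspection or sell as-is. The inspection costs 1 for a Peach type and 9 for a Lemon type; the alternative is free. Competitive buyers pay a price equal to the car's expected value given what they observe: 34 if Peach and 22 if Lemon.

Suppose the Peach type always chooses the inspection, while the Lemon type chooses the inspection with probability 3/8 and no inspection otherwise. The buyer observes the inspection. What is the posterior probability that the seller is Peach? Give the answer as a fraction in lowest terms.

P(the inspection) = (6/7)·1 + (1/7)·(3/8) = 51/56.
By Bayes' rule, P(Peach | the inspection) = (6/7) / (51/56) = 16/17.

16/17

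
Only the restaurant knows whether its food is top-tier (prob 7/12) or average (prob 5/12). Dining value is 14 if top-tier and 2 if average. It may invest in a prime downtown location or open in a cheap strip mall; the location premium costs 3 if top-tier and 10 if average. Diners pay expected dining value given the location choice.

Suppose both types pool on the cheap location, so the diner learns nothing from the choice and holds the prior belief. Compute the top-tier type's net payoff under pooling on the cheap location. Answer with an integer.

9

Pooled price premium = 7/12·14 + 5/12·2 = 9.
top-tier pays no cost for the cheap location, so net payoff = 9.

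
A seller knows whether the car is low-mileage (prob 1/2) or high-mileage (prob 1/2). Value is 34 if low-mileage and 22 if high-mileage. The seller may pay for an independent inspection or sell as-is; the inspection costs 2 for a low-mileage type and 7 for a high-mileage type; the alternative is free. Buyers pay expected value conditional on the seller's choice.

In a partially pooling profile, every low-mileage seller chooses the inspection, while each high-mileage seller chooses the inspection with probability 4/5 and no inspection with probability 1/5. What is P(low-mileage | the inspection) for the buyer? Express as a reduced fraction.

5/9

P(the inspection) = (1/2)·1 + (1/2)·(4/5) = 9/10.
By Bayes' rule, P(low-mileage | the inspection) = (1/2) / (9/10) = 5/9.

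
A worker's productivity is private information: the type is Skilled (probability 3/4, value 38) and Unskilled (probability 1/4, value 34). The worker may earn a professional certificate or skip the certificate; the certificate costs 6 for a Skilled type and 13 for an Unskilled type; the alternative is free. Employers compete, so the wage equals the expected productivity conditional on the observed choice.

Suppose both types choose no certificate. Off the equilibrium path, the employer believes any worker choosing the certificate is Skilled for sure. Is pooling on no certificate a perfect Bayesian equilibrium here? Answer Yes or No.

Yes

On path, the employer holds the prior and pays 3/4·38 + 1/4·34 = 37. Off path (the certificate), believing Skilled, it pays 38.
Skilled: no certificate nets 37; the certificate nets 38 − 6 = 32. Skilled stays.
Unskilled: no certificate nets 37; the certificate nets 38 − 13 = 25. Unskilled stays.
No type deviates, so pooling is sustained.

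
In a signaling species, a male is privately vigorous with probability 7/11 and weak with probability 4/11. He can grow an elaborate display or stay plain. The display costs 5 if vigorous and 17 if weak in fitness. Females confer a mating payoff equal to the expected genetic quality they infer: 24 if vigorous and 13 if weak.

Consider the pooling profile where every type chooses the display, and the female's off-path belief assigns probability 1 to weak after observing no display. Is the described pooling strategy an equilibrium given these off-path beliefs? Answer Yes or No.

No

On path, the female holds the prior and pays 7/11·24 + 4/11·13 = 20. Off path (no display), believing weak, it pays 13.
vigorous: the display nets 20 − 5 = 15; no display nets 13. vigorous stays.
weak: the display nets 20 − 17 = 3; no display nets 13. weak would deviate.
A type deviates, so pooling fails.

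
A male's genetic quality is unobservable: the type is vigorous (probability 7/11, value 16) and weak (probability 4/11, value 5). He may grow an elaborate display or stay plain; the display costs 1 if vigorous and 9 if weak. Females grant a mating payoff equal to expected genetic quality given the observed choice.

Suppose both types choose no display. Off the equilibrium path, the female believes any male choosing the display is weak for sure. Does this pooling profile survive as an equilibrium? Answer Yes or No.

Yes

On path, the female holds the prior and pays 7/11·16 + 4/11·5 = 12. Off path (the display), believing weak, it pays 5.
vigorous: no display nets 12; the display nets 5 − 1 = 4. vigorous stays.
weak: no display nets 12; the display nets 5 − 9 = -4. weak stays.
No type deviates, so pooling is sustained.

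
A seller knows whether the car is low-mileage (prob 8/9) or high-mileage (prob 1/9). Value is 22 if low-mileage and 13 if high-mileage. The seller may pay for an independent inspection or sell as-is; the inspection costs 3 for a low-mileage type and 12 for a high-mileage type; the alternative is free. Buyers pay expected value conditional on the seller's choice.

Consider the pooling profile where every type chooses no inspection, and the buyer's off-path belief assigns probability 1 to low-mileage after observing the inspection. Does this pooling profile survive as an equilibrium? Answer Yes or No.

Yes

On path, the buyer holds the prior and pays 8/9·22 + 1/9·13 = 21. Off path (the inspection), believing low-mileage, it pays 22.
low-mileage: no inspection nets 21; the inspection nets 22 − 3 = 19. low-mileage stays.
high-mileage: no inspection nets 21; the inspection nets 22 − 12 = 10. high-mileage stays.
No type deviates, so pooling is sustained.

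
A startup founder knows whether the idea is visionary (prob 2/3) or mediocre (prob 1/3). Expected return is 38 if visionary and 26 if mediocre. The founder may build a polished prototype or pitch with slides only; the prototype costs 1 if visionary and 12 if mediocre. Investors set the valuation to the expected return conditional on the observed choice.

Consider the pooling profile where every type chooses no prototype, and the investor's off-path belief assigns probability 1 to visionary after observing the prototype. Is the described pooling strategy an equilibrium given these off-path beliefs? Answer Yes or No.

On path, the investor holds the prior and pays 2/3·38 + 1/3·26 = 34. Off path (the prototype), believing visionary, it pays 38.
visionary: no prototype nets 34; the prototype nets 38 − 1 = 37. visionary would deviate.
mediocre: no prototype nets 34; the prototype nets 38 − 12 = 26. mediocre stays.
A type deviates, so pooling fails.

No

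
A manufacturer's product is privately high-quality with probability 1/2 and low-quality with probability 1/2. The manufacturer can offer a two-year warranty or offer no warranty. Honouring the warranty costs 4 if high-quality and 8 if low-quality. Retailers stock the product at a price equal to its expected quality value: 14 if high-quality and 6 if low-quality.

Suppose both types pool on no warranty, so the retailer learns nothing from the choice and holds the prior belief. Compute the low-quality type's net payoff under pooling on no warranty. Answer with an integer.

Pooled price = 1/2·14 + 1/2·6 = 10.
low-quality pays no cost for no warranty, so net payoff = 10.

10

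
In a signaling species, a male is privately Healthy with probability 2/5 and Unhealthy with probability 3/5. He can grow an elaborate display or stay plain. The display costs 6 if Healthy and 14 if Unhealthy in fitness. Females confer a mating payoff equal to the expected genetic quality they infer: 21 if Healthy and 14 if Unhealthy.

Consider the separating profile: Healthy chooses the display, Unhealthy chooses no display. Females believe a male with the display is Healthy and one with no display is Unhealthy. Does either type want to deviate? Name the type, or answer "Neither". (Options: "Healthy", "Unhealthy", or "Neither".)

The display pays 21; no display pays 14.
Healthy: assigned the display, nets 21 − 6 = 15; deviating to no display nets 14.
Unhealthy: assigned no display, nets 14; deviating to the display nets 21 − 14 = 7.
Both types strictly prefer their assigned action; no profitable deviation.

Neither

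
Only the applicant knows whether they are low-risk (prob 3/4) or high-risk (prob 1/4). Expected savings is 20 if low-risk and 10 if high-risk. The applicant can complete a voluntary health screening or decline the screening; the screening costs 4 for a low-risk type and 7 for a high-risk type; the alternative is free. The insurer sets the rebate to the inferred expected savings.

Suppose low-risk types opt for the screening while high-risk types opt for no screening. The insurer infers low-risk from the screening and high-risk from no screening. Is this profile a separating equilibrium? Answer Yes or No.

Under these beliefs, the screening earns rebate 20 and no screening earns rebate 10.
low-risk: the screening nets 20 − 4 = 16; no screening nets 10. low-risk prefers the screening.
high-risk: the screening nets 20 − 7 = 13; no screening nets 10. high-risk would deviate to the screening.
high-risk has a profitable deviation, so the profile is not an equilibrium.

No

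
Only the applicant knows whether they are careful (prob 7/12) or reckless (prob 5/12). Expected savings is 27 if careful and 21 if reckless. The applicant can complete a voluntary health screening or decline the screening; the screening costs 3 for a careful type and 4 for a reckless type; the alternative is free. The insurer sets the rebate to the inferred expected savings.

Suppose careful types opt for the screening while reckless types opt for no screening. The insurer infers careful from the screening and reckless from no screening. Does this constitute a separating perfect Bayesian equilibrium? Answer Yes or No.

No

Under these beliefs, the screening earns rebate 27 and no screening earns rebate 21.
careful: the screening nets 27 − 3 = 24; no screening nets 21. careful prefers the screening.
reckless: the screening nets 27 − 4 = 23; no screening nets 21. reckless would deviate to the screening.
reckless has a profitable deviation, so the profile is not an equilibrium.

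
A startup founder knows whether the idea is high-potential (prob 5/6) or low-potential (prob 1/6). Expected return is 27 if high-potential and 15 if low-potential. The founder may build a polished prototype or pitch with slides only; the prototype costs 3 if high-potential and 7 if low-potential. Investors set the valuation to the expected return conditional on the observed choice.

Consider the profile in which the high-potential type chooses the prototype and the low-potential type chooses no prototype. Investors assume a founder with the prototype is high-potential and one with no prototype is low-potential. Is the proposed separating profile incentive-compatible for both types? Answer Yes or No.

No

Under these beliefs, the prototype earns valuation 27 and no prototype earns valuation 15.
high-potential: the prototype nets 27 − 3 = 24; no prototype nets 15. high-potential prefers the prototype.
low-potential: the prototype nets 27 − 7 = 20; no prototype nets 15. low-potential would deviate to the prototype.
low-potential has a profitable deviation, so the profile is not an equilibrium.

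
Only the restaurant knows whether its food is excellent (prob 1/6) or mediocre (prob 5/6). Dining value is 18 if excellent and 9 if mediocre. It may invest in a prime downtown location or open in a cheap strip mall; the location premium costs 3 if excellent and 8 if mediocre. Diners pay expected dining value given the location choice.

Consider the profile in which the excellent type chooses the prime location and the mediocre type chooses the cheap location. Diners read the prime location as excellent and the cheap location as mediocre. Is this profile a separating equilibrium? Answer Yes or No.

Under these beliefs, the prime location earns price premium 18 and the cheap location earns price premium 9.
excellent: the prime location nets 18 − 3 = 15; the cheap location nets 9. excellent prefers the prime location.
mediocre: the prime location nets 18 − 8 = 10; the cheap location nets 9. mediocre would deviate to the prime location.
mediocre has a profitable deviation, so the profile is not an equilibrium.

No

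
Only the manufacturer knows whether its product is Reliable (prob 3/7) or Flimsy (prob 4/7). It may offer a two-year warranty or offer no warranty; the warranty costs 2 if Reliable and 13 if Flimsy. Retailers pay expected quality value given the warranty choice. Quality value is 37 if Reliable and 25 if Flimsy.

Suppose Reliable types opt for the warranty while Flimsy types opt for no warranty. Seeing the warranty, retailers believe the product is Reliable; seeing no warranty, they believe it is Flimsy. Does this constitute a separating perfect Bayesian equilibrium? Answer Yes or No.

Yes

Under these beliefs, the warranty earns price 37 and no warranty earns price 25.
Reliable: the warranty nets 37 − 2 = 35; no warranty nets 25. Reliable prefers the warranty.
Flimsy: the warranty nets 37 − 13 = 24; no warranty nets 25. Flimsy prefers no warranty.
Neither type deviates, so the separating profile is an equilibrium.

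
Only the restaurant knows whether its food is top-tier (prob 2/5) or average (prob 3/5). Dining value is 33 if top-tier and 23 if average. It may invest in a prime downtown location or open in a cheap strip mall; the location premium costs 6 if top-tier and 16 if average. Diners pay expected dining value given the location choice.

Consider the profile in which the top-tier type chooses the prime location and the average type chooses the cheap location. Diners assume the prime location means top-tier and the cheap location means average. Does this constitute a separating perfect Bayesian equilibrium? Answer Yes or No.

Under these beliefs, the prime location earns price premium 33 and the cheap location earns price premium 23.
top-tier: the prime location nets 33 − 6 = 27; the cheap location nets 23. top-tier prefers the prime location.
average: the prime location nets 33 − 16 = 17; the cheap location nets 23. average prefers the cheap location.
Neither type deviates, so the separating profile is an equilibrium.

Yes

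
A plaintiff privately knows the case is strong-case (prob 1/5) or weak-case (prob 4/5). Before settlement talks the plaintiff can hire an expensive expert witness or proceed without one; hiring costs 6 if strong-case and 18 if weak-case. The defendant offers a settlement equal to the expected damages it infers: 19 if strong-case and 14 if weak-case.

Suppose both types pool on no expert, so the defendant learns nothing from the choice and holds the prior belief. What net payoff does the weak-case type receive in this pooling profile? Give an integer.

Pooled settlement = 1/5·19 + 4/5·14 = 15.
weak-case pays no cost for no expert, so net payoff = 15.

15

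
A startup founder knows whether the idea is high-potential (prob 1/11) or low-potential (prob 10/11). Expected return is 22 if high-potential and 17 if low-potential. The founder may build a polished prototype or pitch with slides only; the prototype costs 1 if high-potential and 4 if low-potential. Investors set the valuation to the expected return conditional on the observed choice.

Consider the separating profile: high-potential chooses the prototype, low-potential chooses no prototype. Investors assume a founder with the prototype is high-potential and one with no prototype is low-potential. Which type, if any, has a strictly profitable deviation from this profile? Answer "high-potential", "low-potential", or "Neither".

The prototype pays 22; no prototype pays 17.
high-potential: assigned the prototype, nets 22 − 1 = 21; deviating to no prototype nets 17.
low-potential: assigned no prototype, nets 17; deviating to the prototype nets 22 − 4 = 18.
The low-potential type gains 1 by deviating.

low-potential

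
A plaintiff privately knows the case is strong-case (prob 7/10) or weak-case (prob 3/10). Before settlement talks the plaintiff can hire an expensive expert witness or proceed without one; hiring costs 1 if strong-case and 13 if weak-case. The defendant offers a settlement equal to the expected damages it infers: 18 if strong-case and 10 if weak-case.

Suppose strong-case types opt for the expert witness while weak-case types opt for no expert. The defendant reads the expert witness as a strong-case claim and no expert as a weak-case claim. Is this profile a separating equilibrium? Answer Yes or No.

Yes

Under these beliefs, the expert witness earns settlement 18 and no expert earns settlement 10.
strong-case: the expert witness nets 18 − 1 = 17; no expert nets 10. strong-case prefers the expert witness.
weak-case: the expert witness nets 18 − 13 = 5; no expert nets 10. weak-case prefers no expert.
Neither type deviates, so the separating profile is an equilibrium.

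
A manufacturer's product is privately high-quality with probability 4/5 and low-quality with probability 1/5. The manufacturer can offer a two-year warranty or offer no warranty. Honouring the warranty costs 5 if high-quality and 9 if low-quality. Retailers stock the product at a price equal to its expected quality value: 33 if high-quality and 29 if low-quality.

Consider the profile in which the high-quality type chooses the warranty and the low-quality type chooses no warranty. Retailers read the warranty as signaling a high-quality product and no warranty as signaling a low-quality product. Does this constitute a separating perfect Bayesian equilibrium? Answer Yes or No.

Under these beliefs, the warranty earns price 33 and no warranty earns price 29.
high-quality: the warranty nets 33 − 5 = 28; no warranty nets 29. high-quality would deviate to no warranty.
low-quality: the warranty nets 33 − 9 = 24; no warranty nets 29. low-quality prefers no warranty.
high-quality has a profitable deviation, so the profile is not an equilibrium.

No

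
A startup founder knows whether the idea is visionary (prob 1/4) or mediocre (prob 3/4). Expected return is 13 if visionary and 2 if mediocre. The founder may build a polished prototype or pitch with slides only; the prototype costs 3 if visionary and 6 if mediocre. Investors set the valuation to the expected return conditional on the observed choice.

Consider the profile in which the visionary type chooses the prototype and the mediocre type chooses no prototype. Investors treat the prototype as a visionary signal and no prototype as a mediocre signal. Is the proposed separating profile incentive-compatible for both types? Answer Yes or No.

Under these beliefs, the prototype earns valuation 13 and no prototype earns valuation 2.
visionary: the prototype nets 13 − 3 = 10; no prototype nets 2. visionary prefers the prototype.
mediocre: the prototype nets 13 − 6 = 7; no prototype nets 2. mediocre would deviate to the prototype.
mediocre has a profitable deviation, so the profile is not an equilibrium.

No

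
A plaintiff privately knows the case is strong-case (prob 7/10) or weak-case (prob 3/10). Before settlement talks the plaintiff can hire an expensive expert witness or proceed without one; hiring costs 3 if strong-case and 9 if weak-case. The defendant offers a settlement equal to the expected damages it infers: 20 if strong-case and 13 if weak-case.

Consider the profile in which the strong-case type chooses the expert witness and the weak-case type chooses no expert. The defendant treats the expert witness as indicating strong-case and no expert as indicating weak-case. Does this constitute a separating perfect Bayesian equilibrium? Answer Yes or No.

Yes

Under these beliefs, the expert witness earns settlement 20 and no expert earns settlement 13.
strong-case: the expert witness nets 20 − 3 = 17; no expert nets 13. strong-case prefers the expert witness.
weak-case: the expert witness nets 20 − 9 = 11; no expert nets 13. weak-case prefers no expert.
Neither type deviates, so the separating profile is an equilibrium.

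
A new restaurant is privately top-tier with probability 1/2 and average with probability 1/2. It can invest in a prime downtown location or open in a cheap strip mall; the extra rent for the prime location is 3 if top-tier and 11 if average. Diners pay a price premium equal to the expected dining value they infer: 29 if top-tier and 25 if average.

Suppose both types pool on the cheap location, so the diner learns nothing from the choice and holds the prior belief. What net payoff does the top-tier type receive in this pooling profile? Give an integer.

27

Pooled price premium = 1/2·29 + 1/2·25 = 27.
top-tier pays no cost for the cheap location, so net payoff = 27.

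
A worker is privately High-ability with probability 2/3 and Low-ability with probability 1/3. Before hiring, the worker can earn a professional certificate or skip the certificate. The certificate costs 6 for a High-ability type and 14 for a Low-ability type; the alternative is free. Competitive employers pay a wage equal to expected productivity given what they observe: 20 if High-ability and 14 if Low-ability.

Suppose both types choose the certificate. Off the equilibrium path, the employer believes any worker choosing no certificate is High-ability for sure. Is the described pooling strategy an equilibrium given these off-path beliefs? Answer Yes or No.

On path, the employer holds the prior and pays 2/3·20 + 1/3·14 = 18. Off path (no certificate), believing High-ability, it pays 20.
High-ability: the certificate nets 18 − 6 = 12; no certificate nets 20. High-ability would deviate.
Low-ability: the certificate nets 18 − 14 = 4; no certificate nets 20. Low-ability would deviate.
A type deviates, so pooling fails.

No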